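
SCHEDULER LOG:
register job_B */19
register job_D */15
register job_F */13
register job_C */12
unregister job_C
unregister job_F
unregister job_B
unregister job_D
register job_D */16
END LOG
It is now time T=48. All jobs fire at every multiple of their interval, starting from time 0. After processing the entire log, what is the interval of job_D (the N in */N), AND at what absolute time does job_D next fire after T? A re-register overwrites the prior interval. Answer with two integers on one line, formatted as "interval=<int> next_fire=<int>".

Op 1: register job_B */19 -> active={job_B:*/19}
Op 2: register job_D */15 -> active={job_B:*/19, job_D:*/15}
Op 3: register job_F */13 -> active={job_B:*/19, job_D:*/15, job_F:*/13}
Op 4: register job_C */12 -> active={job_B:*/19, job_C:*/12, job_D:*/15, job_F:*/13}
Op 5: unregister job_C -> active={job_B:*/19, job_D:*/15, job_F:*/13}
Op 6: unregister job_F -> active={job_B:*/19, job_D:*/15}
Op 7: unregister job_B -> active={job_D:*/15}
Op 8: unregister job_D -> active={}
Op 9: register job_D */16 -> active={job_D:*/16}
Final interval of job_D = 16
Next fire of job_D after T=48: (48//16+1)*16 = 64

Answer: interval=16 next_fire=64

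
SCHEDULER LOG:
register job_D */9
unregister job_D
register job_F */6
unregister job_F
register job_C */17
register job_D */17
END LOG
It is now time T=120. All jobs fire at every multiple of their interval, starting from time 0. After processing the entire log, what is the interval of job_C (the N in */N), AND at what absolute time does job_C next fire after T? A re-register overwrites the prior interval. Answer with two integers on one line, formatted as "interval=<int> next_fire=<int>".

Op 1: register job_D */9 -> active={job_D:*/9}
Op 2: unregister job_D -> active={}
Op 3: register job_F */6 -> active={job_F:*/6}
Op 4: unregister job_F -> active={}
Op 5: register job_C */17 -> active={job_C:*/17}
Op 6: register job_D */17 -> active={job_C:*/17, job_D:*/17}
Final interval of job_C = 17
Next fire of job_C after T=120: (120//17+1)*17 = 136

Answer: interval=17 next_fire=136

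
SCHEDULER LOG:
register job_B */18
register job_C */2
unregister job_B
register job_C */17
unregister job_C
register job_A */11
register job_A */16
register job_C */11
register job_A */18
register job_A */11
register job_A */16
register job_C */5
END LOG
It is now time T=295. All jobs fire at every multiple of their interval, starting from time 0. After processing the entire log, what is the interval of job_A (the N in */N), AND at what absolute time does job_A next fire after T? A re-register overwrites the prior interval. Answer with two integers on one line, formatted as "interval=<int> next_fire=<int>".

Op 1: register job_B */18 -> active={job_B:*/18}
Op 2: register job_C */2 -> active={job_B:*/18, job_C:*/2}
Op 3: unregister job_B -> active={job_C:*/2}
Op 4: register job_C */17 -> active={job_C:*/17}
Op 5: unregister job_C -> active={}
Op 6: register job_A */11 -> active={job_A:*/11}
Op 7: register job_A */16 -> active={job_A:*/16}
Op 8: register job_C */11 -> active={job_A:*/16, job_C:*/11}
Op 9: register job_A */18 -> active={job_A:*/18, job_C:*/11}
Op 10: register job_A */11 -> active={job_A:*/11, job_C:*/11}
Op 11: register job_A */16 -> active={job_A:*/16, job_C:*/11}
Op 12: register job_C */5 -> active={job_A:*/16, job_C:*/5}
Final interval of job_A = 16
Next fire of job_A after T=295: (295//16+1)*16 = 304

Answer: interval=16 next_fire=304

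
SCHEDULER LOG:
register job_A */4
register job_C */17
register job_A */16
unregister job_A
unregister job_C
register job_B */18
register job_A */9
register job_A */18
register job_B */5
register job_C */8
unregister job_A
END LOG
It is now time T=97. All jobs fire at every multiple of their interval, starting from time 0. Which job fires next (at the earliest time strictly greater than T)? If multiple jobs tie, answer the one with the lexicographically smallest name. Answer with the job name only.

Op 1: register job_A */4 -> active={job_A:*/4}
Op 2: register job_C */17 -> active={job_A:*/4, job_C:*/17}
Op 3: register job_A */16 -> active={job_A:*/16, job_C:*/17}
Op 4: unregister job_A -> active={job_C:*/17}
Op 5: unregister job_C -> active={}
Op 6: register job_B */18 -> active={job_B:*/18}
Op 7: register job_A */9 -> active={job_A:*/9, job_B:*/18}
Op 8: register job_A */18 -> active={job_A:*/18, job_B:*/18}
Op 9: register job_B */5 -> active={job_A:*/18, job_B:*/5}
Op 10: register job_C */8 -> active={job_A:*/18, job_B:*/5, job_C:*/8}
Op 11: unregister job_A -> active={job_B:*/5, job_C:*/8}
  job_B: interval 5, next fire after T=97 is 100
  job_C: interval 8, next fire after T=97 is 104
Earliest = 100, winner (lex tiebreak) = job_B

Answer: job_B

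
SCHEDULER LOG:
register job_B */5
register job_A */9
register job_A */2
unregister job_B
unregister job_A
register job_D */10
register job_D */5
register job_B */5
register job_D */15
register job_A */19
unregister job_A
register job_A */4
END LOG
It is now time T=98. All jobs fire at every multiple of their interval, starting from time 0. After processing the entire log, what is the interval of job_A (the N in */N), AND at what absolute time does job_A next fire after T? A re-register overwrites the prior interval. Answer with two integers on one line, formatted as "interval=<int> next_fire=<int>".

Answer: interval=4 next_fire=100

Derivation:
Op 1: register job_B */5 -> active={job_B:*/5}
Op 2: register job_A */9 -> active={job_A:*/9, job_B:*/5}
Op 3: register job_A */2 -> active={job_A:*/2, job_B:*/5}
Op 4: unregister job_B -> active={job_A:*/2}
Op 5: unregister job_A -> active={}
Op 6: register job_D */10 -> active={job_D:*/10}
Op 7: register job_D */5 -> active={job_D:*/5}
Op 8: register job_B */5 -> active={job_B:*/5, job_D:*/5}
Op 9: register job_D */15 -> active={job_B:*/5, job_D:*/15}
Op 10: register job_A */19 -> active={job_A:*/19, job_B:*/5, job_D:*/15}
Op 11: unregister job_A -> active={job_B:*/5, job_D:*/15}
Op 12: register job_A */4 -> active={job_A:*/4, job_B:*/5, job_D:*/15}
Final interval of job_A = 4
Next fire of job_A after T=98: (98//4+1)*4 = 100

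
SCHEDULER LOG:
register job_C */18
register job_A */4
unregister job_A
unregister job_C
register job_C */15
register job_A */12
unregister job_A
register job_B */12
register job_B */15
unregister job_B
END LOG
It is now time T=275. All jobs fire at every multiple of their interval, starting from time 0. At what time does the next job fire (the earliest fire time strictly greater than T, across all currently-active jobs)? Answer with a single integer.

Answer: 285

Derivation:
Op 1: register job_C */18 -> active={job_C:*/18}
Op 2: register job_A */4 -> active={job_A:*/4, job_C:*/18}
Op 3: unregister job_A -> active={job_C:*/18}
Op 4: unregister job_C -> active={}
Op 5: register job_C */15 -> active={job_C:*/15}
Op 6: register job_A */12 -> active={job_A:*/12, job_C:*/15}
Op 7: unregister job_A -> active={job_C:*/15}
Op 8: register job_B */12 -> active={job_B:*/12, job_C:*/15}
Op 9: register job_B */15 -> active={job_B:*/15, job_C:*/15}
Op 10: unregister job_B -> active={job_C:*/15}
  job_C: interval 15, next fire after T=275 is 285
Earliest fire time = 285 (job job_C)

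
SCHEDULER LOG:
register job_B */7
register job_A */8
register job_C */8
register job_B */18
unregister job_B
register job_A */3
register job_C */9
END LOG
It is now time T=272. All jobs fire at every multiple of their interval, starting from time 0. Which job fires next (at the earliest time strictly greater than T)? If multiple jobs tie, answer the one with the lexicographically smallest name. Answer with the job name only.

Answer: job_A

Derivation:
Op 1: register job_B */7 -> active={job_B:*/7}
Op 2: register job_A */8 -> active={job_A:*/8, job_B:*/7}
Op 3: register job_C */8 -> active={job_A:*/8, job_B:*/7, job_C:*/8}
Op 4: register job_B */18 -> active={job_A:*/8, job_B:*/18, job_C:*/8}
Op 5: unregister job_B -> active={job_A:*/8, job_C:*/8}
Op 6: register job_A */3 -> active={job_A:*/3, job_C:*/8}
Op 7: register job_C */9 -> active={job_A:*/3, job_C:*/9}
  job_A: interval 3, next fire after T=272 is 273
  job_C: interval 9, next fire after T=272 is 279
Earliest = 273, winner (lex tiebreak) = job_A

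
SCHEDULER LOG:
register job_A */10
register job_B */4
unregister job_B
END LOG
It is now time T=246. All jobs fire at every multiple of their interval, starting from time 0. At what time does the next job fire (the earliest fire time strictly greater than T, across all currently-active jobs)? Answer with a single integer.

Answer: 250

Derivation:
Op 1: register job_A */10 -> active={job_A:*/10}
Op 2: register job_B */4 -> active={job_A:*/10, job_B:*/4}
Op 3: unregister job_B -> active={job_A:*/10}
  job_A: interval 10, next fire after T=246 is 250
Earliest fire time = 250 (job job_A)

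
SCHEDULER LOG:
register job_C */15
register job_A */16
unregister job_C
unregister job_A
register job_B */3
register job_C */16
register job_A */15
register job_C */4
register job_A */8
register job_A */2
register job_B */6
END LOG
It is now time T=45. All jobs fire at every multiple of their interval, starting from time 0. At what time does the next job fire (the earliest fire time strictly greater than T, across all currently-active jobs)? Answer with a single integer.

Op 1: register job_C */15 -> active={job_C:*/15}
Op 2: register job_A */16 -> active={job_A:*/16, job_C:*/15}
Op 3: unregister job_C -> active={job_A:*/16}
Op 4: unregister job_A -> active={}
Op 5: register job_B */3 -> active={job_B:*/3}
Op 6: register job_C */16 -> active={job_B:*/3, job_C:*/16}
Op 7: register job_A */15 -> active={job_A:*/15, job_B:*/3, job_C:*/16}
Op 8: register job_C */4 -> active={job_A:*/15, job_B:*/3, job_C:*/4}
Op 9: register job_A */8 -> active={job_A:*/8, job_B:*/3, job_C:*/4}
Op 10: register job_A */2 -> active={job_A:*/2, job_B:*/3, job_C:*/4}
Op 11: register job_B */6 -> active={job_A:*/2, job_B:*/6, job_C:*/4}
  job_A: interval 2, next fire after T=45 is 46
  job_B: interval 6, next fire after T=45 is 48
  job_C: interval 4, next fire after T=45 is 48
Earliest fire time = 46 (job job_A)

Answer: 46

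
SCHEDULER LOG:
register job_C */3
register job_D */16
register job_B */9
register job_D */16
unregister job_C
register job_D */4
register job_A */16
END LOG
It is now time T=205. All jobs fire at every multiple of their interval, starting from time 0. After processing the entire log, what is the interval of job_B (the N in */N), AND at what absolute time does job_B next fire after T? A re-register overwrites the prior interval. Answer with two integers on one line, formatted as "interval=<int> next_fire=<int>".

Answer: interval=9 next_fire=207

Derivation:
Op 1: register job_C */3 -> active={job_C:*/3}
Op 2: register job_D */16 -> active={job_C:*/3, job_D:*/16}
Op 3: register job_B */9 -> active={job_B:*/9, job_C:*/3, job_D:*/16}
Op 4: register job_D */16 -> active={job_B:*/9, job_C:*/3, job_D:*/16}
Op 5: unregister job_C -> active={job_B:*/9, job_D:*/16}
Op 6: register job_D */4 -> active={job_B:*/9, job_D:*/4}
Op 7: register job_A */16 -> active={job_A:*/16, job_B:*/9, job_D:*/4}
Final interval of job_B = 9
Next fire of job_B after T=205: (205//9+1)*9 = 207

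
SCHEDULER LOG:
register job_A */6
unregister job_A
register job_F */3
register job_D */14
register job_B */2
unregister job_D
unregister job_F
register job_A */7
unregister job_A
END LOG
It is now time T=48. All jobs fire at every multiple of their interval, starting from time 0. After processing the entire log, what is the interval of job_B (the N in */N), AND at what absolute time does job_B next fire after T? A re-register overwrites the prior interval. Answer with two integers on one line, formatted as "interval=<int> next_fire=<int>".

Answer: interval=2 next_fire=50

Derivation:
Op 1: register job_A */6 -> active={job_A:*/6}
Op 2: unregister job_A -> active={}
Op 3: register job_F */3 -> active={job_F:*/3}
Op 4: register job_D */14 -> active={job_D:*/14, job_F:*/3}
Op 5: register job_B */2 -> active={job_B:*/2, job_D:*/14, job_F:*/3}
Op 6: unregister job_D -> active={job_B:*/2, job_F:*/3}
Op 7: unregister job_F -> active={job_B:*/2}
Op 8: register job_A */7 -> active={job_A:*/7, job_B:*/2}
Op 9: unregister job_A -> active={job_B:*/2}
Final interval of job_B = 2
Next fire of job_B after T=48: (48//2+1)*2 = 50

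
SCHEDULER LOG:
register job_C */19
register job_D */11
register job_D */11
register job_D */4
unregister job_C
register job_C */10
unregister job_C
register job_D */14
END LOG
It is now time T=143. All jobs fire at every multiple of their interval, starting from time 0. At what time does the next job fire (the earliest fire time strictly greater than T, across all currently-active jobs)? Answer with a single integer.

Op 1: register job_C */19 -> active={job_C:*/19}
Op 2: register job_D */11 -> active={job_C:*/19, job_D:*/11}
Op 3: register job_D */11 -> active={job_C:*/19, job_D:*/11}
Op 4: register job_D */4 -> active={job_C:*/19, job_D:*/4}
Op 5: unregister job_C -> active={job_D:*/4}
Op 6: register job_C */10 -> active={job_C:*/10, job_D:*/4}
Op 7: unregister job_C -> active={job_D:*/4}
Op 8: register job_D */14 -> active={job_D:*/14}
  job_D: interval 14, next fire after T=143 is 154
Earliest fire time = 154 (job job_D)

Answer: 154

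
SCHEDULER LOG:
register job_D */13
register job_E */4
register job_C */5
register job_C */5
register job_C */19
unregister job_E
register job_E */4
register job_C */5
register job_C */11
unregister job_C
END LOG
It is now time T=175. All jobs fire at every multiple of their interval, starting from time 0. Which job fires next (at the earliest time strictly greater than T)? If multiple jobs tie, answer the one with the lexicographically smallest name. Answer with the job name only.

Answer: job_E

Derivation:
Op 1: register job_D */13 -> active={job_D:*/13}
Op 2: register job_E */4 -> active={job_D:*/13, job_E:*/4}
Op 3: register job_C */5 -> active={job_C:*/5, job_D:*/13, job_E:*/4}
Op 4: register job_C */5 -> active={job_C:*/5, job_D:*/13, job_E:*/4}
Op 5: register job_C */19 -> active={job_C:*/19, job_D:*/13, job_E:*/4}
Op 6: unregister job_E -> active={job_C:*/19, job_D:*/13}
Op 7: register job_E */4 -> active={job_C:*/19, job_D:*/13, job_E:*/4}
Op 8: register job_C */5 -> active={job_C:*/5, job_D:*/13, job_E:*/4}
Op 9: register job_C */11 -> active={job_C:*/11, job_D:*/13, job_E:*/4}
Op 10: unregister job_C -> active={job_D:*/13, job_E:*/4}
  job_D: interval 13, next fire after T=175 is 182
  job_E: interval 4, next fire after T=175 is 176
Earliest = 176, winner (lex tiebreak) = job_E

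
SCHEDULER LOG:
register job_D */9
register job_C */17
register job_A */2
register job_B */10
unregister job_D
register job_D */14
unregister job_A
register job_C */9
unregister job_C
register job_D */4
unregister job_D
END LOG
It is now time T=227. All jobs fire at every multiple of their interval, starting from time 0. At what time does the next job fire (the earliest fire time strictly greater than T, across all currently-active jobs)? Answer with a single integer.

Answer: 230

Derivation:
Op 1: register job_D */9 -> active={job_D:*/9}
Op 2: register job_C */17 -> active={job_C:*/17, job_D:*/9}
Op 3: register job_A */2 -> active={job_A:*/2, job_C:*/17, job_D:*/9}
Op 4: register job_B */10 -> active={job_A:*/2, job_B:*/10, job_C:*/17, job_D:*/9}
Op 5: unregister job_D -> active={job_A:*/2, job_B:*/10, job_C:*/17}
Op 6: register job_D */14 -> active={job_A:*/2, job_B:*/10, job_C:*/17, job_D:*/14}
Op 7: unregister job_A -> active={job_B:*/10, job_C:*/17, job_D:*/14}
Op 8: register job_C */9 -> active={job_B:*/10, job_C:*/9, job_D:*/14}
Op 9: unregister job_C -> active={job_B:*/10, job_D:*/14}
Op 10: register job_D */4 -> active={job_B:*/10, job_D:*/4}
Op 11: unregister job_D -> active={job_B:*/10}
  job_B: interval 10, next fire after T=227 is 230
Earliest fire time = 230 (job job_B)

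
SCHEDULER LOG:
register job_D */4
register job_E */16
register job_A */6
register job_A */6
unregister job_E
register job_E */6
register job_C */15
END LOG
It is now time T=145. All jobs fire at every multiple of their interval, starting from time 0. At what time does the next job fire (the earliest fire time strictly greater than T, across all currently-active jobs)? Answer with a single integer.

Op 1: register job_D */4 -> active={job_D:*/4}
Op 2: register job_E */16 -> active={job_D:*/4, job_E:*/16}
Op 3: register job_A */6 -> active={job_A:*/6, job_D:*/4, job_E:*/16}
Op 4: register job_A */6 -> active={job_A:*/6, job_D:*/4, job_E:*/16}
Op 5: unregister job_E -> active={job_A:*/6, job_D:*/4}
Op 6: register job_E */6 -> active={job_A:*/6, job_D:*/4, job_E:*/6}
Op 7: register job_C */15 -> active={job_A:*/6, job_C:*/15, job_D:*/4, job_E:*/6}
  job_A: interval 6, next fire after T=145 is 150
  job_C: interval 15, next fire after T=145 is 150
  job_D: interval 4, next fire after T=145 is 148
  job_E: interval 6, next fire after T=145 is 150
Earliest fire time = 148 (job job_D)

Answer: 148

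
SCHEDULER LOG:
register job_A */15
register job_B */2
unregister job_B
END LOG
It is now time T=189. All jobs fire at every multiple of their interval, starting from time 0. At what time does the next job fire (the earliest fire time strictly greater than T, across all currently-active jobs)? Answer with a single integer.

Answer: 195

Derivation:
Op 1: register job_A */15 -> active={job_A:*/15}
Op 2: register job_B */2 -> active={job_A:*/15, job_B:*/2}
Op 3: unregister job_B -> active={job_A:*/15}
  job_A: interval 15, next fire after T=189 is 195
Earliest fire time = 195 (job job_A)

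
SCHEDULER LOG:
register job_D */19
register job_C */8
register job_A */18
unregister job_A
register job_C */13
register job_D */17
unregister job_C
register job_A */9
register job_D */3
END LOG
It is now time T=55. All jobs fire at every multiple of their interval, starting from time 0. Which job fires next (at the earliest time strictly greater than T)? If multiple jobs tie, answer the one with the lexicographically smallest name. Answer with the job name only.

Op 1: register job_D */19 -> active={job_D:*/19}
Op 2: register job_C */8 -> active={job_C:*/8, job_D:*/19}
Op 3: register job_A */18 -> active={job_A:*/18, job_C:*/8, job_D:*/19}
Op 4: unregister job_A -> active={job_C:*/8, job_D:*/19}
Op 5: register job_C */13 -> active={job_C:*/13, job_D:*/19}
Op 6: register job_D */17 -> active={job_C:*/13, job_D:*/17}
Op 7: unregister job_C -> active={job_D:*/17}
Op 8: register job_A */9 -> active={job_A:*/9, job_D:*/17}
Op 9: register job_D */3 -> active={job_A:*/9, job_D:*/3}
  job_A: interval 9, next fire after T=55 is 63
  job_D: interval 3, next fire after T=55 is 57
Earliest = 57, winner (lex tiebreak) = job_D

Answer: job_D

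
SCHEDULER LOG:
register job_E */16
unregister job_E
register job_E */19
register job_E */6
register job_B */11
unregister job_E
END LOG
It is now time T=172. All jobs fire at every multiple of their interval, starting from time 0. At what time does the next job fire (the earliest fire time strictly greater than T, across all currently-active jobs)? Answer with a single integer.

Answer: 176

Derivation:
Op 1: register job_E */16 -> active={job_E:*/16}
Op 2: unregister job_E -> active={}
Op 3: register job_E */19 -> active={job_E:*/19}
Op 4: register job_E */6 -> active={job_E:*/6}
Op 5: register job_B */11 -> active={job_B:*/11, job_E:*/6}
Op 6: unregister job_E -> active={job_B:*/11}
  job_B: interval 11, next fire after T=172 is 176
Earliest fire time = 176 (job job_B)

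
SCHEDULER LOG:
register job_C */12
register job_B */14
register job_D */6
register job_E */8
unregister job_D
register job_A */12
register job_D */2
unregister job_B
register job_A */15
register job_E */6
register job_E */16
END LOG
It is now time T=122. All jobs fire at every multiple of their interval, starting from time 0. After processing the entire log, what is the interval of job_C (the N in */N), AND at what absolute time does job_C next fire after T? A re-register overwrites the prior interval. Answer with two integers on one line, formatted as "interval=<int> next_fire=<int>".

Op 1: register job_C */12 -> active={job_C:*/12}
Op 2: register job_B */14 -> active={job_B:*/14, job_C:*/12}
Op 3: register job_D */6 -> active={job_B:*/14, job_C:*/12, job_D:*/6}
Op 4: register job_E */8 -> active={job_B:*/14, job_C:*/12, job_D:*/6, job_E:*/8}
Op 5: unregister job_D -> active={job_B:*/14, job_C:*/12, job_E:*/8}
Op 6: register job_A */12 -> active={job_A:*/12, job_B:*/14, job_C:*/12, job_E:*/8}
Op 7: register job_D */2 -> active={job_A:*/12, job_B:*/14, job_C:*/12, job_D:*/2, job_E:*/8}
Op 8: unregister job_B -> active={job_A:*/12, job_C:*/12, job_D:*/2, job_E:*/8}
Op 9: register job_A */15 -> active={job_A:*/15, job_C:*/12, job_D:*/2, job_E:*/8}
Op 10: register job_E */6 -> active={job_A:*/15, job_C:*/12, job_D:*/2, job_E:*/6}
Op 11: register job_E */16 -> active={job_A:*/15, job_C:*/12, job_D:*/2, job_E:*/16}
Final interval of job_C = 12
Next fire of job_C after T=122: (122//12+1)*12 = 132

Answer: interval=12 next_fire=132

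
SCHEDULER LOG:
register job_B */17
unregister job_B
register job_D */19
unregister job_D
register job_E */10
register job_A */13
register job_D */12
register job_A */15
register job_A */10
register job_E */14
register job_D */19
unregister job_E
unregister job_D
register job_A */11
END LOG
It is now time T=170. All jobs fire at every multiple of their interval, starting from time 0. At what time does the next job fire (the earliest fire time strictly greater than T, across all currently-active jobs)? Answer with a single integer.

Answer: 176

Derivation:
Op 1: register job_B */17 -> active={job_B:*/17}
Op 2: unregister job_B -> active={}
Op 3: register job_D */19 -> active={job_D:*/19}
Op 4: unregister job_D -> active={}
Op 5: register job_E */10 -> active={job_E:*/10}
Op 6: register job_A */13 -> active={job_A:*/13, job_E:*/10}
Op 7: register job_D */12 -> active={job_A:*/13, job_D:*/12, job_E:*/10}
Op 8: register job_A */15 -> active={job_A:*/15, job_D:*/12, job_E:*/10}
Op 9: register job_A */10 -> active={job_A:*/10, job_D:*/12, job_E:*/10}
Op 10: register job_E */14 -> active={job_A:*/10, job_D:*/12, job_E:*/14}
Op 11: register job_D */19 -> active={job_A:*/10, job_D:*/19, job_E:*/14}
Op 12: unregister job_E -> active={job_A:*/10, job_D:*/19}
Op 13: unregister job_D -> active={job_A:*/10}
Op 14: register job_A */11 -> active={job_A:*/11}
  job_A: interval 11, next fire after T=170 is 176
Earliest fire time = 176 (job job_A)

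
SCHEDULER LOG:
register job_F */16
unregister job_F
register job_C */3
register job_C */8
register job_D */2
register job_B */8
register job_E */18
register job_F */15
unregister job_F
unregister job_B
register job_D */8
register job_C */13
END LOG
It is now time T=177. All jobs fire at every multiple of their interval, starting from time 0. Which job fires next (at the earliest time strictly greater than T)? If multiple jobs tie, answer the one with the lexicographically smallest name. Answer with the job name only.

Answer: job_E

Derivation:
Op 1: register job_F */16 -> active={job_F:*/16}
Op 2: unregister job_F -> active={}
Op 3: register job_C */3 -> active={job_C:*/3}
Op 4: register job_C */8 -> active={job_C:*/8}
Op 5: register job_D */2 -> active={job_C:*/8, job_D:*/2}
Op 6: register job_B */8 -> active={job_B:*/8, job_C:*/8, job_D:*/2}
Op 7: register job_E */18 -> active={job_B:*/8, job_C:*/8, job_D:*/2, job_E:*/18}
Op 8: register job_F */15 -> active={job_B:*/8, job_C:*/8, job_D:*/2, job_E:*/18, job_F:*/15}
Op 9: unregister job_F -> active={job_B:*/8, job_C:*/8, job_D:*/2, job_E:*/18}
Op 10: unregister job_B -> active={job_C:*/8, job_D:*/2, job_E:*/18}
Op 11: register job_D */8 -> active={job_C:*/8, job_D:*/8, job_E:*/18}
Op 12: register job_C */13 -> active={job_C:*/13, job_D:*/8, job_E:*/18}
  job_C: interval 13, next fire after T=177 is 182
  job_D: interval 8, next fire after T=177 is 184
  job_E: interval 18, next fire after T=177 is 180
Earliest = 180, winner (lex tiebreak) = job_E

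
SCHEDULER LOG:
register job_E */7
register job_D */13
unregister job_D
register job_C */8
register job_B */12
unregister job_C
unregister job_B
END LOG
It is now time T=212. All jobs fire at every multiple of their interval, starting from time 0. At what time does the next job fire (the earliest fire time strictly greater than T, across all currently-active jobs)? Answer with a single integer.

Op 1: register job_E */7 -> active={job_E:*/7}
Op 2: register job_D */13 -> active={job_D:*/13, job_E:*/7}
Op 3: unregister job_D -> active={job_E:*/7}
Op 4: register job_C */8 -> active={job_C:*/8, job_E:*/7}
Op 5: register job_B */12 -> active={job_B:*/12, job_C:*/8, job_E:*/7}
Op 6: unregister job_C -> active={job_B:*/12, job_E:*/7}
Op 7: unregister job_B -> active={job_E:*/7}
  job_E: interval 7, next fire after T=212 is 217
Earliest fire time = 217 (job job_E)

Answer: 217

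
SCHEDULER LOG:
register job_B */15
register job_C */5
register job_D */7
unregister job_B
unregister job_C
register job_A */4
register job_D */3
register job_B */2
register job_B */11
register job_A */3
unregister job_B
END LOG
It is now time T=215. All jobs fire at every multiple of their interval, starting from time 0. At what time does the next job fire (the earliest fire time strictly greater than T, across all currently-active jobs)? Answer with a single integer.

Op 1: register job_B */15 -> active={job_B:*/15}
Op 2: register job_C */5 -> active={job_B:*/15, job_C:*/5}
Op 3: register job_D */7 -> active={job_B:*/15, job_C:*/5, job_D:*/7}
Op 4: unregister job_B -> active={job_C:*/5, job_D:*/7}
Op 5: unregister job_C -> active={job_D:*/7}
Op 6: register job_A */4 -> active={job_A:*/4, job_D:*/7}
Op 7: register job_D */3 -> active={job_A:*/4, job_D:*/3}
Op 8: register job_B */2 -> active={job_A:*/4, job_B:*/2, job_D:*/3}
Op 9: register job_B */11 -> active={job_A:*/4, job_B:*/11, job_D:*/3}
Op 10: register job_A */3 -> active={job_A:*/3, job_B:*/11, job_D:*/3}
Op 11: unregister job_B -> active={job_A:*/3, job_D:*/3}
  job_A: interval 3, next fire after T=215 is 216
  job_D: interval 3, next fire after T=215 is 216
Earliest fire time = 216 (job job_A)

Answer: 216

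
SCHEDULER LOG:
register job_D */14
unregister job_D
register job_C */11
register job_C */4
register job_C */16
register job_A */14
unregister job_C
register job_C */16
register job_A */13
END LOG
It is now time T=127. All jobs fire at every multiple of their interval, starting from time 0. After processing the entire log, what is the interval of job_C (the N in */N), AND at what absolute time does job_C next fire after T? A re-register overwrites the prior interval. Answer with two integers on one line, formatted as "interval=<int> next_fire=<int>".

Answer: interval=16 next_fire=128

Derivation:
Op 1: register job_D */14 -> active={job_D:*/14}
Op 2: unregister job_D -> active={}
Op 3: register job_C */11 -> active={job_C:*/11}
Op 4: register job_C */4 -> active={job_C:*/4}
Op 5: register job_C */16 -> active={job_C:*/16}
Op 6: register job_A */14 -> active={job_A:*/14, job_C:*/16}
Op 7: unregister job_C -> active={job_A:*/14}
Op 8: register job_C */16 -> active={job_A:*/14, job_C:*/16}
Op 9: register job_A */13 -> active={job_A:*/13, job_C:*/16}
Final interval of job_C = 16
Next fire of job_C after T=127: (127//16+1)*16 = 128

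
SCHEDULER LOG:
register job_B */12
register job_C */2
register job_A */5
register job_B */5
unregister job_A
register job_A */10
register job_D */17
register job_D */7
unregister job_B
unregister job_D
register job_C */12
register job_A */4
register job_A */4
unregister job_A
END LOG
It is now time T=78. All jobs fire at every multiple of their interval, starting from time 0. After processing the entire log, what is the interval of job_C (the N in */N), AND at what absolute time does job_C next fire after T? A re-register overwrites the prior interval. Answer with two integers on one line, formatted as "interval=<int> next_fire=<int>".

Op 1: register job_B */12 -> active={job_B:*/12}
Op 2: register job_C */2 -> active={job_B:*/12, job_C:*/2}
Op 3: register job_A */5 -> active={job_A:*/5, job_B:*/12, job_C:*/2}
Op 4: register job_B */5 -> active={job_A:*/5, job_B:*/5, job_C:*/2}
Op 5: unregister job_A -> active={job_B:*/5, job_C:*/2}
Op 6: register job_A */10 -> active={job_A:*/10, job_B:*/5, job_C:*/2}
Op 7: register job_D */17 -> active={job_A:*/10, job_B:*/5, job_C:*/2, job_D:*/17}
Op 8: register job_D */7 -> active={job_A:*/10, job_B:*/5, job_C:*/2, job_D:*/7}
Op 9: unregister job_B -> active={job_A:*/10, job_C:*/2, job_D:*/7}
Op 10: unregister job_D -> active={job_A:*/10, job_C:*/2}
Op 11: register job_C */12 -> active={job_A:*/10, job_C:*/12}
Op 12: register job_A */4 -> active={job_A:*/4, job_C:*/12}
Op 13: register job_A */4 -> active={job_A:*/4, job_C:*/12}
Op 14: unregister job_A -> active={job_C:*/12}
Final interval of job_C = 12
Next fire of job_C after T=78: (78//12+1)*12 = 84

Answer: interval=12 next_fire=84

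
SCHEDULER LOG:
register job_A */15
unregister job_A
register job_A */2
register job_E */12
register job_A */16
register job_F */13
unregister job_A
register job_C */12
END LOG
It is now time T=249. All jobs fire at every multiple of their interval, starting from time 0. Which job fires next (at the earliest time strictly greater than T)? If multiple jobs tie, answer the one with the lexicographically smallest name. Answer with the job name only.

Answer: job_C

Derivation:
Op 1: register job_A */15 -> active={job_A:*/15}
Op 2: unregister job_A -> active={}
Op 3: register job_A */2 -> active={job_A:*/2}
Op 4: register job_E */12 -> active={job_A:*/2, job_E:*/12}
Op 5: register job_A */16 -> active={job_A:*/16, job_E:*/12}
Op 6: register job_F */13 -> active={job_A:*/16, job_E:*/12, job_F:*/13}
Op 7: unregister job_A -> active={job_E:*/12, job_F:*/13}
Op 8: register job_C */12 -> active={job_C:*/12, job_E:*/12, job_F:*/13}
  job_C: interval 12, next fire after T=249 is 252
  job_E: interval 12, next fire after T=249 is 252
  job_F: interval 13, next fire after T=249 is 260
Earliest = 252, winner (lex tiebreak) = job_C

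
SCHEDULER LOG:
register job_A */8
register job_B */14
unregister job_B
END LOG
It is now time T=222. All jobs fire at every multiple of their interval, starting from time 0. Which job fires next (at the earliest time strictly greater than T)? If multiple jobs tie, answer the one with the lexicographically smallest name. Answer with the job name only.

Answer: job_A

Derivation:
Op 1: register job_A */8 -> active={job_A:*/8}
Op 2: register job_B */14 -> active={job_A:*/8, job_B:*/14}
Op 3: unregister job_B -> active={job_A:*/8}
  job_A: interval 8, next fire after T=222 is 224
Earliest = 224, winner (lex tiebreak) = job_A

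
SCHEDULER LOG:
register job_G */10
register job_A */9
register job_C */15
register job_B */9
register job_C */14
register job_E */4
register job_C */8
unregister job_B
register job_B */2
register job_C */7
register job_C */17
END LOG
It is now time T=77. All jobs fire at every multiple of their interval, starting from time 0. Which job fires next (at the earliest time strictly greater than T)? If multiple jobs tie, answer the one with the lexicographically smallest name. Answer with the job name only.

Op 1: register job_G */10 -> active={job_G:*/10}
Op 2: register job_A */9 -> active={job_A:*/9, job_G:*/10}
Op 3: register job_C */15 -> active={job_A:*/9, job_C:*/15, job_G:*/10}
Op 4: register job_B */9 -> active={job_A:*/9, job_B:*/9, job_C:*/15, job_G:*/10}
Op 5: register job_C */14 -> active={job_A:*/9, job_B:*/9, job_C:*/14, job_G:*/10}
Op 6: register job_E */4 -> active={job_A:*/9, job_B:*/9, job_C:*/14, job_E:*/4, job_G:*/10}
Op 7: register job_C */8 -> active={job_A:*/9, job_B:*/9, job_C:*/8, job_E:*/4, job_G:*/10}
Op 8: unregister job_B -> active={job_A:*/9, job_C:*/8, job_E:*/4, job_G:*/10}
Op 9: register job_B */2 -> active={job_A:*/9, job_B:*/2, job_C:*/8, job_E:*/4, job_G:*/10}
Op 10: register job_C */7 -> active={job_A:*/9, job_B:*/2, job_C:*/7, job_E:*/4, job_G:*/10}
Op 11: register job_C */17 -> active={job_A:*/9, job_B:*/2, job_C:*/17, job_E:*/4, job_G:*/10}
  job_A: interval 9, next fire after T=77 is 81
  job_B: interval 2, next fire after T=77 is 78
  job_C: interval 17, next fire after T=77 is 85
  job_E: interval 4, next fire after T=77 is 80
  job_G: interval 10, next fire after T=77 is 80
Earliest = 78, winner (lex tiebreak) = job_B

Answer: job_B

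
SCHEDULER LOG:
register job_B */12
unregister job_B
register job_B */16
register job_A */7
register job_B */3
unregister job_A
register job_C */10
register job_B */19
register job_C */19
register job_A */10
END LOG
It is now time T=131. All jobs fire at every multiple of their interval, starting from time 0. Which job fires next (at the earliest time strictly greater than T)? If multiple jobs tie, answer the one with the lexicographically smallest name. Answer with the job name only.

Op 1: register job_B */12 -> active={job_B:*/12}
Op 2: unregister job_B -> active={}
Op 3: register job_B */16 -> active={job_B:*/16}
Op 4: register job_A */7 -> active={job_A:*/7, job_B:*/16}
Op 5: register job_B */3 -> active={job_A:*/7, job_B:*/3}
Op 6: unregister job_A -> active={job_B:*/3}
Op 7: register job_C */10 -> active={job_B:*/3, job_C:*/10}
Op 8: register job_B */19 -> active={job_B:*/19, job_C:*/10}
Op 9: register job_C */19 -> active={job_B:*/19, job_C:*/19}
Op 10: register job_A */10 -> active={job_A:*/10, job_B:*/19, job_C:*/19}
  job_A: interval 10, next fire after T=131 is 140
  job_B: interval 19, next fire after T=131 is 133
  job_C: interval 19, next fire after T=131 is 133
Earliest = 133, winner (lex tiebreak) = job_B

Answer: job_B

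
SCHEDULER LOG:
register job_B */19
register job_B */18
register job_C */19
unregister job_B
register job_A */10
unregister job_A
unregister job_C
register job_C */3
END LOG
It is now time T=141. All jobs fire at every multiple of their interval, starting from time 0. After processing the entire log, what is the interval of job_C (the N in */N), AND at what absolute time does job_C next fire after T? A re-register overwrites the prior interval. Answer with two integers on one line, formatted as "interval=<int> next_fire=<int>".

Op 1: register job_B */19 -> active={job_B:*/19}
Op 2: register job_B */18 -> active={job_B:*/18}
Op 3: register job_C */19 -> active={job_B:*/18, job_C:*/19}
Op 4: unregister job_B -> active={job_C:*/19}
Op 5: register job_A */10 -> active={job_A:*/10, job_C:*/19}
Op 6: unregister job_A -> active={job_C:*/19}
Op 7: unregister job_C -> active={}
Op 8: register job_C */3 -> active={job_C:*/3}
Final interval of job_C = 3
Next fire of job_C after T=141: (141//3+1)*3 = 144

Answer: interval=3 next_fire=144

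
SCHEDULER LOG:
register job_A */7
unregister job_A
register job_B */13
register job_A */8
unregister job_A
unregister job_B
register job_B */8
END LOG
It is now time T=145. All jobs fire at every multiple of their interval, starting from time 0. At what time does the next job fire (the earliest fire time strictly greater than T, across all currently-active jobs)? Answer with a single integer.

Op 1: register job_A */7 -> active={job_A:*/7}
Op 2: unregister job_A -> active={}
Op 3: register job_B */13 -> active={job_B:*/13}
Op 4: register job_A */8 -> active={job_A:*/8, job_B:*/13}
Op 5: unregister job_A -> active={job_B:*/13}
Op 6: unregister job_B -> active={}
Op 7: register job_B */8 -> active={job_B:*/8}
  job_B: interval 8, next fire after T=145 is 152
Earliest fire time = 152 (job job_B)

Answer: 152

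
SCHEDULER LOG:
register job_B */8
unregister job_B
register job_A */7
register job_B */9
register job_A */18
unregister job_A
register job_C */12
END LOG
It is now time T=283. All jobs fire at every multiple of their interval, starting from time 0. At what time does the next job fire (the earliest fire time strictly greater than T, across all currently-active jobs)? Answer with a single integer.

Answer: 288

Derivation:
Op 1: register job_B */8 -> active={job_B:*/8}
Op 2: unregister job_B -> active={}
Op 3: register job_A */7 -> active={job_A:*/7}
Op 4: register job_B */9 -> active={job_A:*/7, job_B:*/9}
Op 5: register job_A */18 -> active={job_A:*/18, job_B:*/9}
Op 6: unregister job_A -> active={job_B:*/9}
Op 7: register job_C */12 -> active={job_B:*/9, job_C:*/12}
  job_B: interval 9, next fire after T=283 is 288
  job_C: interval 12, next fire after T=283 is 288
Earliest fire time = 288 (job job_B)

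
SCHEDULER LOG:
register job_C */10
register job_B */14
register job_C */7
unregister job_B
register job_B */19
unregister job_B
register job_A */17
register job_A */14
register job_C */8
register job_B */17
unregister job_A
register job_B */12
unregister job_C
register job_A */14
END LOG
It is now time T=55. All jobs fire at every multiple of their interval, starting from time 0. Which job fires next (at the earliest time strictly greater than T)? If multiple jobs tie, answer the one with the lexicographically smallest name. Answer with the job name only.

Answer: job_A

Derivation:
Op 1: register job_C */10 -> active={job_C:*/10}
Op 2: register job_B */14 -> active={job_B:*/14, job_C:*/10}
Op 3: register job_C */7 -> active={job_B:*/14, job_C:*/7}
Op 4: unregister job_B -> active={job_C:*/7}
Op 5: register job_B */19 -> active={job_B:*/19, job_C:*/7}
Op 6: unregister job_B -> active={job_C:*/7}
Op 7: register job_A */17 -> active={job_A:*/17, job_C:*/7}
Op 8: register job_A */14 -> active={job_A:*/14, job_C:*/7}
Op 9: register job_C */8 -> active={job_A:*/14, job_C:*/8}
Op 10: register job_B */17 -> active={job_A:*/14, job_B:*/17, job_C:*/8}
Op 11: unregister job_A -> active={job_B:*/17, job_C:*/8}
Op 12: register job_B */12 -> active={job_B:*/12, job_C:*/8}
Op 13: unregister job_C -> active={job_B:*/12}
Op 14: register job_A */14 -> active={job_A:*/14, job_B:*/12}
  job_A: interval 14, next fire after T=55 is 56
  job_B: interval 12, next fire after T=55 is 60
Earliest = 56, winner (lex tiebreak) = job_A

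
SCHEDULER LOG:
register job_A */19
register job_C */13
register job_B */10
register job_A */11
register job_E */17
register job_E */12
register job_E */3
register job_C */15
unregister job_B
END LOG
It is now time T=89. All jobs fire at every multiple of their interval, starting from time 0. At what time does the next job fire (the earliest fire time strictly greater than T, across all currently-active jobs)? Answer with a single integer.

Op 1: register job_A */19 -> active={job_A:*/19}
Op 2: register job_C */13 -> active={job_A:*/19, job_C:*/13}
Op 3: register job_B */10 -> active={job_A:*/19, job_B:*/10, job_C:*/13}
Op 4: register job_A */11 -> active={job_A:*/11, job_B:*/10, job_C:*/13}
Op 5: register job_E */17 -> active={job_A:*/11, job_B:*/10, job_C:*/13, job_E:*/17}
Op 6: register job_E */12 -> active={job_A:*/11, job_B:*/10, job_C:*/13, job_E:*/12}
Op 7: register job_E */3 -> active={job_A:*/11, job_B:*/10, job_C:*/13, job_E:*/3}
Op 8: register job_C */15 -> active={job_A:*/11, job_B:*/10, job_C:*/15, job_E:*/3}
Op 9: unregister job_B -> active={job_A:*/11, job_C:*/15, job_E:*/3}
  job_A: interval 11, next fire after T=89 is 99
  job_C: interval 15, next fire after T=89 is 90
  job_E: interval 3, next fire after T=89 is 90
Earliest fire time = 90 (job job_C)

Answer: 90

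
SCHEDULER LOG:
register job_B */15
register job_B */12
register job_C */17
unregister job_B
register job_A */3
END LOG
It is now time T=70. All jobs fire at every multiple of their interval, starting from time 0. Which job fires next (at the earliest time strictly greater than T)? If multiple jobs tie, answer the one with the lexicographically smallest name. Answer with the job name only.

Answer: job_A

Derivation:
Op 1: register job_B */15 -> active={job_B:*/15}
Op 2: register job_B */12 -> active={job_B:*/12}
Op 3: register job_C */17 -> active={job_B:*/12, job_C:*/17}
Op 4: unregister job_B -> active={job_C:*/17}
Op 5: register job_A */3 -> active={job_A:*/3, job_C:*/17}
  job_A: interval 3, next fire after T=70 is 72
  job_C: interval 17, next fire after T=70 is 85
Earliest = 72, winner (lex tiebreak) = job_A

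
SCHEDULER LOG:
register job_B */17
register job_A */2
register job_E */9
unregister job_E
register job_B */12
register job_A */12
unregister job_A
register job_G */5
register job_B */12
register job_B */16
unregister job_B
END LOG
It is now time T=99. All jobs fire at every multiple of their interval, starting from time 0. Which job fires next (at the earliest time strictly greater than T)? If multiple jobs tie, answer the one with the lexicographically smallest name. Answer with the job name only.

Op 1: register job_B */17 -> active={job_B:*/17}
Op 2: register job_A */2 -> active={job_A:*/2, job_B:*/17}
Op 3: register job_E */9 -> active={job_A:*/2, job_B:*/17, job_E:*/9}
Op 4: unregister job_E -> active={job_A:*/2, job_B:*/17}
Op 5: register job_B */12 -> active={job_A:*/2, job_B:*/12}
Op 6: register job_A */12 -> active={job_A:*/12, job_B:*/12}
Op 7: unregister job_A -> active={job_B:*/12}
Op 8: register job_G */5 -> active={job_B:*/12, job_G:*/5}
Op 9: register job_B */12 -> active={job_B:*/12, job_G:*/5}
Op 10: register job_B */16 -> active={job_B:*/16, job_G:*/5}
Op 11: unregister job_B -> active={job_G:*/5}
  job_G: interval 5, next fire after T=99 is 100
Earliest = 100, winner (lex tiebreak) = job_G

Answer: job_G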